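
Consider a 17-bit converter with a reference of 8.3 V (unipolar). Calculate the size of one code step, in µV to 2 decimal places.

63.32 µV

Full-scale span = 8.3 V.
LSB = 8.3 / 2^17 = 8.3 / 131072 = 6.3324e-05 V = 63.32 µV.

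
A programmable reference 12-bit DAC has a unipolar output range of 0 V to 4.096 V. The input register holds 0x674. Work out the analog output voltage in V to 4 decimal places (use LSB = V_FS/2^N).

1.6520 V

LSB = 4.096 V / 2^12 = 1.000 mV.
Code 0x674 = 1652 decimal.
V_out = 0 + 1652 × 0.001 V = 1.652 V.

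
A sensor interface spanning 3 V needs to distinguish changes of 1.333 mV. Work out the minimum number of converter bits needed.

Number of steps required ≥ 3 V / 1.333 mV = 2250.56.
Need 2^N ≥ 2250.56; 2^11 = 2048, 2^12 = 4096.
Minimum N = 12.

12 bits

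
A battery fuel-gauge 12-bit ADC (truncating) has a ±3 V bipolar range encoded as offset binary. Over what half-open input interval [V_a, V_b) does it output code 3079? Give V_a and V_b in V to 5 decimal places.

[1.51025 V, 1.51172 V)

LSB = 6/2^12 = 1.465 mV.
V_a = V_low + 3079·LSB = 1.51025 V; V_b = V_low + 3080·LSB = 1.51172 V.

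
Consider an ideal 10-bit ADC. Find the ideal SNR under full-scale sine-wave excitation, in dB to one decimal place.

62.0 dB

SNR ≈ 6.02·N + 1.76 dB = 6.02·10 + 1.76 = 61.96 dB.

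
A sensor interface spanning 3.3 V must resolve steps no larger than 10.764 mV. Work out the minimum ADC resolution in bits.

Number of steps required ≥ 3.3 V / 10.764 mV = 306.58.
Need 2^N ≥ 306.58; 2^8 = 256, 2^9 = 512.
Minimum N = 9.

9 bits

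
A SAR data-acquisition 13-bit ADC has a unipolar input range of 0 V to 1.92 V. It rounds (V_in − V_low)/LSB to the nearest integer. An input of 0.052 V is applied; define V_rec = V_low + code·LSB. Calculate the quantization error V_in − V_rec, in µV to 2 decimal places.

LSB = 1.92/2^13 = 234.38 µV.
(V_in − V_low)/LSB = (0.052 − 0)/0.000234375 = 221.8667 → code 222 (round).
Code 222 maps back to 0 + 222×0.000234375 V = 0.05203125 V.
V_in − V_rec = -3.125e-05 V = -31.25 µV.

-31.25 µV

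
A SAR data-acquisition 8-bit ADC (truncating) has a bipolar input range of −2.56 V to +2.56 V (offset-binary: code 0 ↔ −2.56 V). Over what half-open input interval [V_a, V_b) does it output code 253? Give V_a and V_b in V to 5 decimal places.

LSB = 5.12/2^8 = 20.000 mV.
V_a = V_low + 253·LSB = 2.5 V; V_b = V_low + 254·LSB = 2.52 V.

[2.50000 V, 2.52000 V)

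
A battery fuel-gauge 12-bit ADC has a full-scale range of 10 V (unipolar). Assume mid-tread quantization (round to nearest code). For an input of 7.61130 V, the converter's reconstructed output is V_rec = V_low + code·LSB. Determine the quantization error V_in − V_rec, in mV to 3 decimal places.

Step size: 10 V ÷ 2^12 = 2.441 mV.
Scaled input = 3117.5885 LSBs, so code = 3118.
V_rec = 0 + 3118·0.00244141 = 7.6123047 V.
Difference: -0.00100469 V → -1.005 mV.

-1.005 mV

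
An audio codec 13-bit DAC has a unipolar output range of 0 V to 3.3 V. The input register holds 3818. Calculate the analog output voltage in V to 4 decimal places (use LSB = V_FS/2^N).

LSB = 3.3 V / 2^13 = 402.83 µV.
V_out = 0 + 3818 × 0.000402832 V = 1.53801 V.

1.5380 V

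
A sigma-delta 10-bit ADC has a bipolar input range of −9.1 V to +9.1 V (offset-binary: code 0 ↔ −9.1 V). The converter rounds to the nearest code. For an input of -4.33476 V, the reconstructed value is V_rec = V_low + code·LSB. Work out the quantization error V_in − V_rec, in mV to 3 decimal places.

LSB = 18.2/2^10 = 17.773 mV.
(-4.33476 − (−9.1))/0.0177734 = 268.1102; round gives code 268.
V_rec = (−9.1) + 268·0.0177734 = -4.3367188 V.
Error = -4.33476 − (−4.3367188) = 0.00195875 V = 1.959 mV.

1.959 mV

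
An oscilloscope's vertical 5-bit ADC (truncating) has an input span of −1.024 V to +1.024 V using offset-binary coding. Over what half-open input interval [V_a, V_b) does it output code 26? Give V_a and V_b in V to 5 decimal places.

LSB = 2.048/2^5 = 64.000 mV.
V_a = V_low + 26·LSB = 0.64 V; V_b = V_low + 27·LSB = 0.704 V.

[0.64000 V, 0.70400 V)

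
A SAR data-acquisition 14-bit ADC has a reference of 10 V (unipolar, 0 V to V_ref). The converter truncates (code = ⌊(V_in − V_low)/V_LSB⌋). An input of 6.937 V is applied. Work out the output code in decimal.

With 16384 levels over 10 V, one step is 0.610 mV.
Input sits at 11365.581 steps above V_low.
So the output code is 11365.

code 11365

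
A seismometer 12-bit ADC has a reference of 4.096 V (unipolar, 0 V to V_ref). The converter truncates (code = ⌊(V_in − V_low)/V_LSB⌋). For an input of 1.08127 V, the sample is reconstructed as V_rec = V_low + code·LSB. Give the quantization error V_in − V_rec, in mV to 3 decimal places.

Step size: 4.096 V ÷ 2^12 = 1.000 mV.
(V_in − V_low)/LSB = (1.08127 − 0)/0.001 = 1081.2700 → code 1081 (floor).
Code 1081 maps back to 0 + 1081×0.001 V = 1.081 V.
V_in − V_rec = 0.00027 V = 0.270 mV.

0.270 mV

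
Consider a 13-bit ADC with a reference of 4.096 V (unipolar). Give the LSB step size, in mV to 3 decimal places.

0.500 mV

Full-scale span = 4.096 V.
LSB = 4.096 / 2^13 = 4.096 / 8192 = 0.0005 V = 0.500 mV.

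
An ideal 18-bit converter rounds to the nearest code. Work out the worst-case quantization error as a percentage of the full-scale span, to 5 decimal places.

Rounding → worst-case error = ½ LSB = V_FS/2^19, so 100/524288 = 0.000190735 % of full scale.

0.00019 %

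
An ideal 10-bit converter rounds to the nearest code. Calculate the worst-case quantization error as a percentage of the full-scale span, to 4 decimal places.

Rounding → worst-case error = ½ LSB = V_FS/2^11, so 100/2048 = 0.0488281 % of full scale.

0.0488 %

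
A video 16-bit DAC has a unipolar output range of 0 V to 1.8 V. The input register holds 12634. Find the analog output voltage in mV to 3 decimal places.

347.003 mV

LSB = 1.8 V / 2^16 = 27.47 µV.
V_out = 0 + 12634 × 2.74658e-05 V = 0.347003 V.
= 347.003 mV.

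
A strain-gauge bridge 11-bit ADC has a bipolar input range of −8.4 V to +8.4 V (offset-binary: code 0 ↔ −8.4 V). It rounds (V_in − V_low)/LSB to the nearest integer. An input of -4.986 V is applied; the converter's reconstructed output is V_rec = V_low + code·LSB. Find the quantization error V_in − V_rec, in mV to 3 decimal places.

1.500 mV

One LSB is 16.8 V / 2048 = 8.203 mV.
Scaled input = 416.1829 LSBs, so code = 416.
Code 416 maps back to (−8.4) + 416×0.00820313 V = -4.9875 V.
Difference: 0.0015 V → 1.500 mV.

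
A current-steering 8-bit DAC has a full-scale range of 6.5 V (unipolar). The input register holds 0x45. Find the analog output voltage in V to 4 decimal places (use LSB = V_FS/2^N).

1.7520 V

LSB = 6.5 V / 2^8 = 25.391 mV.
Code 0x45 = 69 decimal.
V_out = 0 + 69 × 0.0253906 V = 1.75195 V.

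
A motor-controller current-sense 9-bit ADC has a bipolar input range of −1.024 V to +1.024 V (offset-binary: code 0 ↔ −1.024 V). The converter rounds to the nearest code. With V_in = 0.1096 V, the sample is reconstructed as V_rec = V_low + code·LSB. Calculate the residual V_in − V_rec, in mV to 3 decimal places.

LSB = 2.048/2^9 = 4.000 mV.
(0.1096 − (−1.024))/0.004 = 283.4000; round gives code 283.
Reconstructed: 0.108 V.
V_in − V_rec = 0.0016 V = 1.600 mV.

1.600 mV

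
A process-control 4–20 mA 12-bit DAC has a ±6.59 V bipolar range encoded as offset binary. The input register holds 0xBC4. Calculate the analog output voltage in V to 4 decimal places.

3.1019 V

LSB = 13.18 V / 2^12 = 3.218 mV.
Code 0xBC4 = 3012 decimal.
V_out = (−6.59) + 3012 × 0.00321777 V = 3.10193 V.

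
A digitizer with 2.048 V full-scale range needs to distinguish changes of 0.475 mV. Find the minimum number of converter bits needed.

Number of steps required ≥ 2.048 V / 0.475 mV = 4311.58.
Need 2^N ≥ 4311.58; 2^12 = 4096, 2^13 = 8192.
Minimum N = 13.

13 bits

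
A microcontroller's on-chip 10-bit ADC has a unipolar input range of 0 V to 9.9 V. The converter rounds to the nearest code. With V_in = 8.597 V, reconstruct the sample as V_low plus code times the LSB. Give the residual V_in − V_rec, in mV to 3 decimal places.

Step size: 9.9 V ÷ 2^10 = 9.668 mV.
Scaled input = 889.2251 LSBs, so code = 889.
V_rec = 0 + 889·0.00966797 = 8.5948242 V.
Error = 8.597 − 8.5948242 = 0.00217578 V = 2.176 mV.

2.176 mV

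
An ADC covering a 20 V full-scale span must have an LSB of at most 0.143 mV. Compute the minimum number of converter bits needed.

18 bits

Number of steps required ≥ 20 V / 0.143 mV = 139860.14.
Need 2^N ≥ 139860.14; 2^17 = 131072, 2^18 = 262144.
Minimum N = 18.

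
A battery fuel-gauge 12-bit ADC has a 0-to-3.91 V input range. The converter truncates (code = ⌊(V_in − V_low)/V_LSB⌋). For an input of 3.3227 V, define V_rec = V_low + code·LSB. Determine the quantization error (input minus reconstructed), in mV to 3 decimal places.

One LSB is 3.91 V / 4096 = 0.955 mV.
(3.3227 − 0)/0.00095459 = 3480.7619; ⌊·⌋ gives code 3480.
Reconstructed: 3.3219727 V.
Error = 3.3227 − 3.3219727 = 0.000727344 V = 0.727 mV.

0.727 mV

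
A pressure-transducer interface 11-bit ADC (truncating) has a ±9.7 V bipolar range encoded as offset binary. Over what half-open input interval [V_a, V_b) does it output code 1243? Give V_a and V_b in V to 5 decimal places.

LSB = 19.4/2^11 = 9.473 mV.
V_a = V_low + 1243·LSB = 2.07451 V; V_b = V_low + 1244·LSB = 2.08398 V.

[2.07451 V, 2.08398 V)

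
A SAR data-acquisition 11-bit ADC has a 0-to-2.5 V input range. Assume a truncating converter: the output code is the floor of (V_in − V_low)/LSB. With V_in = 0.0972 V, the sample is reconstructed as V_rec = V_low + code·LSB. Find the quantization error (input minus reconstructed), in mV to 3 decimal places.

0.764 mV

Step size: 2.5 V ÷ 2^11 = 1.221 mV.
(V_in − V_low)/LSB = (0.0972 − 0)/0.0012207 = 79.6262 → code 79 (floor).
Reconstructed: 0.096435547 V.
Difference: 0.000764453 V → 0.764 mV.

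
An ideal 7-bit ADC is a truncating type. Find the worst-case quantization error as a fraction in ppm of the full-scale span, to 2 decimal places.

7812.50 ppm

Truncating → worst-case error = 1 LSB = V_FS/2^7, so 1e+06/128 = 7812.5 ppm of full scale.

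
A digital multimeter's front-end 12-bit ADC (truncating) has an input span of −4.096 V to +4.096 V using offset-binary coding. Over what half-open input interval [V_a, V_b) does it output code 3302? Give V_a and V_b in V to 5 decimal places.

[2.50800 V, 2.51000 V)

LSB = 8.192/2^12 = 2.000 mV.
V_a = V_low + 3302·LSB = 2.508 V; V_b = V_low + 3303·LSB = 2.51 V.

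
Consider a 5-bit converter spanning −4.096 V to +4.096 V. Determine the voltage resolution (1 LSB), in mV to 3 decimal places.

256.000 mV

Full-scale span = 8.192 V.
LSB = 8.192 / 2^5 = 8.192 / 32 = 0.256 V = 256.000 mV.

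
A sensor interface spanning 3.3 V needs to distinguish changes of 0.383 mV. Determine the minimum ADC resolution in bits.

14 bits

Number of steps required ≥ 3.3 V / 0.383 mV = 8616.19.
Need 2^N ≥ 8616.19; 2^13 = 8192, 2^14 = 16384.
Minimum N = 14.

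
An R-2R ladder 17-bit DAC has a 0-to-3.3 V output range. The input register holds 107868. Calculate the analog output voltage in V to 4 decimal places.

2.7158 V

LSB = 3.3 V / 2^17 = 25.18 µV.
V_out = 0 + 107868 × 2.5177e-05 V = 2.71579 V.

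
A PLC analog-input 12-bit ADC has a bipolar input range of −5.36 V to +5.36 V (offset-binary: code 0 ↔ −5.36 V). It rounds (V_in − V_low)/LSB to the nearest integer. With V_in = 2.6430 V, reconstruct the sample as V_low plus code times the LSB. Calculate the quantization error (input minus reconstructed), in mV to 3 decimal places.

LSB = 10.72/2^12 = 2.617 mV.
(V_in − V_low)/LSB = (2.6430 − (−5.36))/0.00261719 = 3057.8627 → code 3058 (round).
Reconstructed: 2.6433594 V.
Difference: -0.000359375 V → -0.359 mV.

-0.359 mV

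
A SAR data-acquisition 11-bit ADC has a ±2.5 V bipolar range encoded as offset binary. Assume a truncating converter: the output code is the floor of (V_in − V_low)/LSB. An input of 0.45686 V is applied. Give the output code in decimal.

code 1211

Full-scale span = 5 V; LSB = 5/2^11 = 2.441 mV.
(V_in − V_low)/LSB = (0.45686 − (−2.5)) / 0.00244141 = 1211.130.
Floor → code 1211.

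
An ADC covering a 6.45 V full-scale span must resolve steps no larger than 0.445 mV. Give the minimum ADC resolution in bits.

Number of steps required ≥ 6.45 V / 0.445 mV = 14494.38.
Need 2^N ≥ 14494.38; 2^13 = 8192, 2^14 = 16384.
Minimum N = 14.

14 bits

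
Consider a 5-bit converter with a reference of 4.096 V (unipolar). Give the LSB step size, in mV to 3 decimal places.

Full-scale span = 4.096 V.
LSB = 4.096 / 2^5 = 4.096 / 32 = 0.128 V = 128.000 mV.

128.000 mV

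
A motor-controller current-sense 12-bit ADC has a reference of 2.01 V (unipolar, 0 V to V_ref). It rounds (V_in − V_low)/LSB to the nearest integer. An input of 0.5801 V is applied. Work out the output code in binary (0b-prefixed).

Full-scale span = 2.01 V; LSB = 2.01/2^12 = 490.72 µV.
(0.5801 − 0) / 0.000490723 = 1182.134 LSBs.
Round → code 1182.
In binary (0b-prefixed): 0b10010011110.

code 0b10010011110 (decimal 1182)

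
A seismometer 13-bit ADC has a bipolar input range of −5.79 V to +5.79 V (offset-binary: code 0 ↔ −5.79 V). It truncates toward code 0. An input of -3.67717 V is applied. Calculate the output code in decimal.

LSB = 11.58 V / 8192 = 1.414 mV.
Input sits at 1494.672 steps above V_low.
Floor → code 1494.

code 1494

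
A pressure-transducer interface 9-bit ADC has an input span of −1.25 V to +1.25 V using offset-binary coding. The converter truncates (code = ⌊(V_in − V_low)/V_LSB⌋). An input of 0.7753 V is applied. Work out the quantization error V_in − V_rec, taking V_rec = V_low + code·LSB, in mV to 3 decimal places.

One LSB is 2.5 V / 512 = 4.883 mV.
(0.7753 − (−1.25))/0.00488281 = 414.7814; ⌊·⌋ gives code 414.
Code 414 maps back to (−1.25) + 414×0.00488281 V = 0.77148438 V.
V_in − V_rec = 0.00381563 V = 3.816 mV.

3.816 mV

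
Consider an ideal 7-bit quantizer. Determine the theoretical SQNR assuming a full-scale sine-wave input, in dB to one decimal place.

43.9 dB

SNR ≈ 6.02·N + 1.76 dB = 6.02·7 + 1.76 = 43.90 dB.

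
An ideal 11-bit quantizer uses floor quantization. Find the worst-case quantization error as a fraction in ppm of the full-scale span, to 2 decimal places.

Truncating → worst-case error = 1 LSB = V_FS/2^11, so 1e+06/2048 = 488.281 ppm of full scale.

488.28 ppm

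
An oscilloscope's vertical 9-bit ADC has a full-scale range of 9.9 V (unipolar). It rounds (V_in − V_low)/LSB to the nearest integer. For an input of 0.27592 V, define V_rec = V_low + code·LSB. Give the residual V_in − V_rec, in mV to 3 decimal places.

One LSB is 9.9 V / 512 = 19.336 mV.
Scaled input = 14.2698 LSBs, so code = 14.
Code 14 maps back to 0 + 14×0.0193359 V = 0.27070312 V.
V_in − V_rec = 0.00521688 V = 5.217 mV.

5.217 mV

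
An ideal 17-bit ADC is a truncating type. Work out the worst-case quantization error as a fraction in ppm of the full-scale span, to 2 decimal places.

Truncating → worst-case error = 1 LSB = V_FS/2^17, so 1e+06/131072 = 7.62939 ppm of full scale.

7.63 ppm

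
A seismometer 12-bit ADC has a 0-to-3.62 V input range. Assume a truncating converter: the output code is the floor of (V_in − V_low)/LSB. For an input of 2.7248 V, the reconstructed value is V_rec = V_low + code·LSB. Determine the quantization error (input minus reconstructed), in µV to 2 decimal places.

78.32 µV

LSB = 3.62/2^12 = 0.884 mV.
(V_in − V_low)/LSB = (2.7248 − 0)/0.000883789 = 3083.0886 → code 3083 (floor).
Code 3083 maps back to 0 + 3083×0.000883789 V = 2.7247217 V.
Difference: 7.83203e-05 V → 78.32 µV.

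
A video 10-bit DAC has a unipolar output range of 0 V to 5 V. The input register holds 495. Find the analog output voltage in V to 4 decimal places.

LSB = 5 V / 2^10 = 4.883 mV.
V_out = 0 + 495 × 0.00488281 V = 2.41699 V.

2.4170 V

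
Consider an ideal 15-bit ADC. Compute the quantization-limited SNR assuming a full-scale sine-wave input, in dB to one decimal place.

SNR ≈ 6.02·N + 1.76 dB = 6.02·15 + 1.76 = 92.06 dB.

92.1 dB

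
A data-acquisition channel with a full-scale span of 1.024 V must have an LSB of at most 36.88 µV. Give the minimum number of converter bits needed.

15 bits

Number of steps required ≥ 1.024 V / 36.88 µV = 27765.73.
Need 2^N ≥ 27765.73; 2^14 = 16384, 2^15 = 32768.
Minimum N = 15.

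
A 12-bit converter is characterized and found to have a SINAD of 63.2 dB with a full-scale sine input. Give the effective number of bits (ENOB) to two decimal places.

10.21 bits

ENOB = (SINAD − 1.76) / 6.02 = (63.2 − 1.76)/6.02 = 10.206.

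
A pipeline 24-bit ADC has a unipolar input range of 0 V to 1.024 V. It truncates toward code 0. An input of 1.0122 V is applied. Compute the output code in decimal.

LSB = 1.024 V / 16777216 = 0.06 µV.
(V_in − V_low)/LSB = (1.0122 − 0) / 6.10352e-08 = 16583884.800.
⌊·⌋(16583884.800) = 16583884.

code 16583884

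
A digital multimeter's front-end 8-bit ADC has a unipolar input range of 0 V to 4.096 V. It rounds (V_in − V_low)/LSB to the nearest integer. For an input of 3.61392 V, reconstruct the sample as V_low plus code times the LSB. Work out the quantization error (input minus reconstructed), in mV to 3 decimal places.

Step size: 4.096 V ÷ 2^8 = 16.000 mV.
Scaled input = 225.8700 LSBs, so code = 226.
Reconstructed: 3.616 V.
Error = 3.61392 − 3.616 = -0.00208 V = -2.080 mV.

-2.080 mV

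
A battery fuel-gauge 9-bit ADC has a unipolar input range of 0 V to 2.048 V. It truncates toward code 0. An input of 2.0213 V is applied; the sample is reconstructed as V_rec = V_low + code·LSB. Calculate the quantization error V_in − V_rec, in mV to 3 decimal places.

1.300 mV

One LSB is 2.048 V / 512 = 4.000 mV.
(2.0213 − 0)/0.004 = 505.3250; ⌊·⌋ gives code 505.
V_rec = 0 + 505·0.004 = 2.02 V.
Error = 2.0213 − 2.02 = 0.0013 V = 1.300 mV.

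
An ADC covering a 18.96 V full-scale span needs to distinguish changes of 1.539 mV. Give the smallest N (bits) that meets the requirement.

14 bits

Number of steps required ≥ 18.96 V / 1.539 mV = 12319.69.
Need 2^N ≥ 12319.69; 2^13 = 8192, 2^14 = 16384.
Minimum N = 14.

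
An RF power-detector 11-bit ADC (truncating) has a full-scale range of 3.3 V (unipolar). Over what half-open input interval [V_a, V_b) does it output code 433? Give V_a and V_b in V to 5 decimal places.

[0.69771 V, 0.69932 V)

LSB = 3.3/2^11 = 1.611 mV.
V_a = V_low + 433·LSB = 0.697705 V; V_b = V_low + 434·LSB = 0.699316 V.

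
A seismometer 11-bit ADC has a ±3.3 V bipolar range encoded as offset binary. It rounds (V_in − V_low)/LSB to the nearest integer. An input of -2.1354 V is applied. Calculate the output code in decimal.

LSB = 6.6 V / 2048 = 3.223 mV.
(-2.1354 − (−3.3)) / 0.00322266 = 361.379 LSBs.
round(361.379) = 361.

code 361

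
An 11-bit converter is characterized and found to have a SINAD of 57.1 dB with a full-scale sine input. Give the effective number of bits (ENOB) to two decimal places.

ENOB = (SINAD − 1.76) / 6.02 = (57.1 − 1.76)/6.02 = 9.193.

9.19 bits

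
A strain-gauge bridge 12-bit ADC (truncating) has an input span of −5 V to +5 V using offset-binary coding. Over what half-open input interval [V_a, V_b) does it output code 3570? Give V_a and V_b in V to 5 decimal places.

[3.71582 V, 3.71826 V)

LSB = 10/2^12 = 2.441 mV.
V_a = V_low + 3570·LSB = 3.71582 V; V_b = V_low + 3571·LSB = 3.71826 V.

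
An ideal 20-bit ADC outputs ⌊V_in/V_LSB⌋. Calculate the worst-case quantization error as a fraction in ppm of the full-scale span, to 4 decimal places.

0.9537 ppm

Truncating → worst-case error = 1 LSB = V_FS/2^20, so 1e+06/1048576 = 0.953674 ppm of full scale.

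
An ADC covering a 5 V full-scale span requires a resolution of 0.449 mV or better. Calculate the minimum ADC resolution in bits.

Number of steps required ≥ 5 V / 0.449 mV = 11135.86.
Need 2^N ≥ 11135.86; 2^13 = 8192, 2^14 = 16384.
Minimum N = 14.

14 bits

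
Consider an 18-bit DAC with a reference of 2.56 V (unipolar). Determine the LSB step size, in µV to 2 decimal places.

9.77 µV

Full-scale span = 2.56 V.
LSB = 2.56 / 2^18 = 2.56 / 262144 = 9.76563e-06 V = 9.77 µV.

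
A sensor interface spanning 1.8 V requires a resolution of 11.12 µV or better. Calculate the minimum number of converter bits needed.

18 bits

Number of steps required ≥ 1.8 V / 11.12 µV = 161870.50.
Need 2^N ≥ 161870.50; 2^17 = 131072, 2^18 = 262144.
Minimum N = 18.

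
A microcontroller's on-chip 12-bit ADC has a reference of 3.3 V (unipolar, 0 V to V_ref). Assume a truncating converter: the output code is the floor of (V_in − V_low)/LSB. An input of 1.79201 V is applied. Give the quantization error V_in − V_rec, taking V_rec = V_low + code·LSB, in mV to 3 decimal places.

0.213 mV

One LSB is 3.3 V / 4096 = 0.806 mV.
Scaled input = 2224.2645 LSBs, so code = 2224.
Reconstructed: 1.7917969 V.
Difference: 0.000213125 V → 0.213 mV.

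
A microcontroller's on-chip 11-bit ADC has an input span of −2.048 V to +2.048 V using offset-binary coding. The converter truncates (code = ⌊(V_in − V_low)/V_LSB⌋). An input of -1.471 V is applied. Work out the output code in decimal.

code 288

With 2048 levels over 4.096 V, one step is 2.000 mV.
Input sits at 288.500 steps above V_low.
Floor → code 288.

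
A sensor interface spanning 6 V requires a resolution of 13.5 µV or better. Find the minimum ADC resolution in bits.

Number of steps required ≥ 6 V / 13.5 µV = 444444.44.
Need 2^N ≥ 444444.44; 2^18 = 262144, 2^19 = 524288.
Minimum N = 19.

19 bits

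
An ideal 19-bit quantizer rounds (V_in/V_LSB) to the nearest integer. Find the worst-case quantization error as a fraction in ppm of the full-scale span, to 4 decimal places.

0.9537 ppm

Rounding → worst-case error = ½ LSB = V_FS/2^20, so 1e+06/1048576 = 0.953674 ppm of full scale.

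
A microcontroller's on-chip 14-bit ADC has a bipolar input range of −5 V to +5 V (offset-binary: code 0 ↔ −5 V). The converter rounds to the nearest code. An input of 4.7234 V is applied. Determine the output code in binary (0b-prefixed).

code 0b11111000111011 (decimal 15931)

LSB = 10 V / 16384 = 0.610 mV.
(V_in − V_low)/LSB = (4.7234 − (−5)) / 0.000610352 = 15930.819.
Round → code 15931.
In binary (0b-prefixed): 0b11111000111011.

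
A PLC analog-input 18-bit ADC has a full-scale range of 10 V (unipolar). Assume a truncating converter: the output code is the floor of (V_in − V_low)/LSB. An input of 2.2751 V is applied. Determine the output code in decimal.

code 59640

LSB = 10 V / 262144 = 38.15 µV.
Input sits at 59640.381 steps above V_low.
⌊·⌋(59640.381) = 59640.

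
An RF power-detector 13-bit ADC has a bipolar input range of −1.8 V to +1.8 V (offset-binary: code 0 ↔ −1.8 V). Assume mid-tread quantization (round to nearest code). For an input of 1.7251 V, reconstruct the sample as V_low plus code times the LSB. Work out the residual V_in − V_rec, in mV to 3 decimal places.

-0.193 mV

One LSB is 3.6 V / 8192 = 439.45 µV.
(1.7251 − (−1.8))/0.000439453 = 8021.5609; round gives code 8022.
V_rec = (−1.8) + 8022·0.000439453 = 1.725293 V.
Difference: -0.000192969 V → -0.193 mV.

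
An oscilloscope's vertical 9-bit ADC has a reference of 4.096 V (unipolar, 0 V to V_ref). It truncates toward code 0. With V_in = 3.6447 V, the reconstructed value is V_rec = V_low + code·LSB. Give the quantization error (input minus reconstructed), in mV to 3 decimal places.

LSB = 4.096/2^9 = 8.000 mV.
(V_in − V_low)/LSB = (3.6447 − 0)/0.008 = 455.5875 → code 455 (floor).
Reconstructed: 3.64 V.
Error = 3.6447 − 3.64 = 0.0047 V = 4.700 mV.

4.700 mV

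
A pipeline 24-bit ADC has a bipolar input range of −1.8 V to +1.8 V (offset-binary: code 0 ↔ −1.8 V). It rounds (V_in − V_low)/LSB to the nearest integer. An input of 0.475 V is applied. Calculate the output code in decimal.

code 10602268

With 16777216 levels over 3.6 V, one step is 0.21 µV.
Input sits at 10602268.444 steps above V_low.
Round → code 10602268.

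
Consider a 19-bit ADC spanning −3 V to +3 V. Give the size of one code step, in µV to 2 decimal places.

Full-scale span = 6 V.
LSB = 6 / 2^19 = 6 / 524288 = 1.14441e-05 V = 11.44 µV.

11.44 µV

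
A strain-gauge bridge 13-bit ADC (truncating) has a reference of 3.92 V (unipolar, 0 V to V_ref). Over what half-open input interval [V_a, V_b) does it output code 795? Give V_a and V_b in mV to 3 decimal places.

[380.420 mV, 380.898 mV)

LSB = 3.92/2^13 = 478.52 µV.
V_a = V_low + 795·LSB = 0.38042 V; V_b = V_low + 796·LSB = 0.380898 V.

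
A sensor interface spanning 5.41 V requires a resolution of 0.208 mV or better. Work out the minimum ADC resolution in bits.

15 bits

Number of steps required ≥ 5.41 V / 0.208 mV = 26009.62.
Need 2^N ≥ 26009.62; 2^14 = 16384, 2^15 = 32768.
Minimum N = 15.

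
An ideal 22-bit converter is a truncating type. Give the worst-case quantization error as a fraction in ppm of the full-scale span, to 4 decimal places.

Truncating → worst-case error = 1 LSB = V_FS/2^22, so 1e+06/4194304 = 0.238419 ppm of full scale.

0.2384 ppm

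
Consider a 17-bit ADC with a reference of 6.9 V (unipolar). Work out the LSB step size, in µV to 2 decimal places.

52.64 µV

Full-scale span = 6.9 V.
LSB = 6.9 / 2^17 = 6.9 / 131072 = 5.26428e-05 V = 52.64 µV.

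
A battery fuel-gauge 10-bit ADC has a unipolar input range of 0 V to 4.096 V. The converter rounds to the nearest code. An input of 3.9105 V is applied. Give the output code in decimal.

With 1024 levels over 4.096 V, one step is 4.000 mV.
(V_in − V_low)/LSB = (3.9105 − 0) / 0.004 = 977.625.
So the output code is 978.

code 978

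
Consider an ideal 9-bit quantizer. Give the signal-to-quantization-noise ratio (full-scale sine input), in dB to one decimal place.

55.9 dB

SNR ≈ 6.02·N + 1.76 dB = 6.02·9 + 1.76 = 55.94 dB.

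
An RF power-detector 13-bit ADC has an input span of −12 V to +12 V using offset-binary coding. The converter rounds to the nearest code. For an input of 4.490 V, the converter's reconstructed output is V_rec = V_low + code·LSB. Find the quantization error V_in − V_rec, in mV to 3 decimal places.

One LSB is 24 V / 8192 = 2.930 mV.
(V_in − V_low)/LSB = (4.490 − (−12))/0.00292969 = 5628.5867 → code 5629 (round).
V_rec = (−12) + 5629·0.00292969 = 4.4912109 V.
V_in − V_rec = -0.00121094 V = -1.211 mV.

-1.211 mV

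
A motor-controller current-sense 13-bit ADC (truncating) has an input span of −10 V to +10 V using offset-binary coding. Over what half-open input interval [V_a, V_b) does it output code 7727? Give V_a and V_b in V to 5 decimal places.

LSB = 20/2^13 = 2.441 mV.
V_a = V_low + 7727·LSB = 8.86475 V; V_b = V_low + 7728·LSB = 8.86719 V.

[8.86475 V, 8.86719 V)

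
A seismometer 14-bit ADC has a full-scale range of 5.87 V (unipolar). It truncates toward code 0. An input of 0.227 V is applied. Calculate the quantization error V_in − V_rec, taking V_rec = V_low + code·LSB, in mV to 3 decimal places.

0.211 mV

One LSB is 5.87 V / 16384 = 358.28 µV.
(0.227 − 0)/0.000358276 = 633.5891; ⌊·⌋ gives code 633.
V_rec = 0 + 633·0.000358276 = 0.22678894 V.
Difference: 0.00021106 V → 0.211 mV.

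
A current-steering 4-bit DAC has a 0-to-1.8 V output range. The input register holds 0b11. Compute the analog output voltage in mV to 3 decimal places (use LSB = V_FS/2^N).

337.500 mV

LSB = 1.8 V / 2^4 = 112.500 mV.
Code 0b11 = 3 decimal.
V_out = 0 + 3 × 0.1125 V = 0.3375 V.
= 337.500 mV.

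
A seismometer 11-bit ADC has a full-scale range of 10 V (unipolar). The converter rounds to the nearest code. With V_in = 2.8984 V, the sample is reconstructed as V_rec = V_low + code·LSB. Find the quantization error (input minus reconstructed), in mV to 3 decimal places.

-1.991 mV

One LSB is 10 V / 2048 = 4.883 mV.
(V_in − V_low)/LSB = (2.8984 − 0)/0.00488281 = 593.5923 → code 594 (round).
V_rec = 0 + 594·0.00488281 = 2.9003906 V.
V_in − V_rec = -0.00199063 V = -1.991 mV.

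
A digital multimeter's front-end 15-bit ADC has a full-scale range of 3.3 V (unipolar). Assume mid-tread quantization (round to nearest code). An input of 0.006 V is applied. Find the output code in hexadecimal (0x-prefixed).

code 0x3C (decimal 60)

Full-scale span = 3.3 V; LSB = 3.3/2^15 = 100.71 µV.
(0.006 − 0) / 0.000100708 = 59.578 LSBs.
So the output code is 60.
In hexadecimal (0x-prefixed): 0x3C.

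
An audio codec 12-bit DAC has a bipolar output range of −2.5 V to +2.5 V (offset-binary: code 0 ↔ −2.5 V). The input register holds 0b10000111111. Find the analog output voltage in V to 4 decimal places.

-1.1731 V

LSB = 5 V / 2^12 = 1.221 mV.
Code 0b10000111111 = 1087 decimal.
V_out = (−2.5) + 1087 × 0.0012207 V = -1.1731 V.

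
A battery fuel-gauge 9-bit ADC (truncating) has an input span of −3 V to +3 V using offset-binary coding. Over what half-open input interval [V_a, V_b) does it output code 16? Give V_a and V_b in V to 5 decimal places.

LSB = 6/2^9 = 11.719 mV.
V_a = V_low + 16·LSB = -2.8125 V; V_b = V_low + 17·LSB = -2.80078 V.

[-2.81250 V, -2.80078 V)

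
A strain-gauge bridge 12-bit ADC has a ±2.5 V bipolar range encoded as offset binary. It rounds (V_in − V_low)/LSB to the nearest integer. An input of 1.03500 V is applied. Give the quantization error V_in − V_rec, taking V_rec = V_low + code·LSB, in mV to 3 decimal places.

-0.156 mV

LSB = 5/2^12 = 1.221 mV.
(1.03500 − (−2.5))/0.0012207 = 2895.8720; round gives code 2896.
Code 2896 maps back to (−2.5) + 2896×0.0012207 V = 1.0351562 V.
Difference: -0.00015625 V → -0.156 mV.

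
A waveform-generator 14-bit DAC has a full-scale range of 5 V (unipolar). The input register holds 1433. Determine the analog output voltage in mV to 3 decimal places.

437.317 mV

LSB = 5 V / 2^14 = 305.18 µV.
V_out = 0 + 1433 × 0.000305176 V = 0.437317 V.
= 437.317 mV.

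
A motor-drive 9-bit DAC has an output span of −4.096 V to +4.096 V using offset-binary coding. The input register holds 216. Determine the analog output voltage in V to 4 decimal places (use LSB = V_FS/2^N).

-0.6400 V

LSB = 8.192 V / 2^9 = 16.000 mV.
V_out = (−4.096) + 216 × 0.016 V = -0.64 V.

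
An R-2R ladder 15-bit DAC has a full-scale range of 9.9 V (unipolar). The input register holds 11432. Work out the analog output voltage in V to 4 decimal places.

LSB = 9.9 V / 2^15 = 302.12 µV.
V_out = 0 + 11432 × 0.000302124 V = 3.45388 V.

3.4539 V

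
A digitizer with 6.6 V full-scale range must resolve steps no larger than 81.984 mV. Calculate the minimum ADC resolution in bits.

7 bits

Number of steps required ≥ 6.6 V / 81.984 mV = 80.50.
Need 2^N ≥ 80.50; 2^6 = 64, 2^7 = 128.
Minimum N = 7.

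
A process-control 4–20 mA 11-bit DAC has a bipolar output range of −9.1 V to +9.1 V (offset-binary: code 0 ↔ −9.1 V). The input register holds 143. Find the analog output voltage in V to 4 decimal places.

-7.8292 V

LSB = 18.2 V / 2^11 = 8.887 mV.
V_out = (−9.1) + 143 × 0.00888672 V = -7.8292 V.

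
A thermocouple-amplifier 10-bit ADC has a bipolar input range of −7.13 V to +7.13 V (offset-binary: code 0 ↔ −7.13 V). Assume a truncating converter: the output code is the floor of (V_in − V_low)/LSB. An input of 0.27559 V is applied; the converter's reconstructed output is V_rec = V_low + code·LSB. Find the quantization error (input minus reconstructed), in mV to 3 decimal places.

11.000 mV

LSB = 14.26/2^10 = 13.926 mV.
(0.27559 − (−7.13))/0.0139258 = 531.7899; ⌊·⌋ gives code 531.
V_rec = (−7.13) + 531·0.0139258 = 0.26458984 V.
V_in − V_rec = 0.0110002 V = 11.000 mV.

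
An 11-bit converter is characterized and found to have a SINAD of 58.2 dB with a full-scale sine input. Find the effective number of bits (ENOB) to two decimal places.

ENOB = (SINAD − 1.76) / 6.02 = (58.2 − 1.76)/6.02 = 9.375.

9.38 bits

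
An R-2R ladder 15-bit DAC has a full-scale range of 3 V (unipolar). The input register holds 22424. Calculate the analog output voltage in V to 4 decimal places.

2.0530 V

LSB = 3 V / 2^15 = 91.55 µV.
V_out = 0 + 22424 × 9.15527e-05 V = 2.05298 V.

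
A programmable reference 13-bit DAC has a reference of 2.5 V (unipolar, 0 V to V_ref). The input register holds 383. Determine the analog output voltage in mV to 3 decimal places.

LSB = 2.5 V / 2^13 = 305.18 µV.
V_out = 0 + 383 × 0.000305176 V = 0.116882 V.
= 116.882 mV.

116.882 mV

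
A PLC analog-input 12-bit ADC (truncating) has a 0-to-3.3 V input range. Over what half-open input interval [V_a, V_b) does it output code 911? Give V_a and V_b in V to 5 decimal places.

[0.73396 V, 0.73477 V)

LSB = 3.3/2^12 = 0.806 mV.
V_a = V_low + 911·LSB = 0.73396 V; V_b = V_low + 912·LSB = 0.734766 V.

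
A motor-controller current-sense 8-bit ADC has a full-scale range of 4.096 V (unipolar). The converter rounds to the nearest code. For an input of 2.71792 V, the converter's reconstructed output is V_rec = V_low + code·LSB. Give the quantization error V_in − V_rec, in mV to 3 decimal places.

One LSB is 4.096 V / 256 = 16.000 mV.
Scaled input = 169.8700 LSBs, so code = 170.
V_rec = 0 + 170·0.016 = 2.72 V.
V_in − V_rec = -0.00208 V = -2.080 mV.

-2.080 mV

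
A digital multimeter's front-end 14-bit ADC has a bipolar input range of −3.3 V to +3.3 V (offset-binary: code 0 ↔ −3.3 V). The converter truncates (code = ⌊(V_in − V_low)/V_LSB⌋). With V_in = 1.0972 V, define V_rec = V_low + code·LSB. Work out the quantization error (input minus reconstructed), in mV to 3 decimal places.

0.288 mV

Step size: 6.6 V ÷ 2^14 = 402.83 µV.
(1.0972 − (−3.3))/0.000402832 = 10915.7159; ⌊·⌋ gives code 10915.
Reconstructed: 1.0969116 V.
Error = 1.0972 − 1.0969116 = 0.000288379 V = 0.288 mV.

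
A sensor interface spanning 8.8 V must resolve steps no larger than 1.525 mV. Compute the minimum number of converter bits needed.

Number of steps required ≥ 8.8 V / 1.525 mV = 5770.49.
Need 2^N ≥ 5770.49; 2^12 = 4096, 2^13 = 8192.
Minimum N = 13.

13 bits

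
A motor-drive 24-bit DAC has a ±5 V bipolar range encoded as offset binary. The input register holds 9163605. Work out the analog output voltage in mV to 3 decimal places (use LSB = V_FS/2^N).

461.934 mV

LSB = 10 V / 2^24 = 0.60 µV.
V_out = (−5) + 9163605 × 5.96046e-07 V = 0.461934 V.
= 461.934 mV.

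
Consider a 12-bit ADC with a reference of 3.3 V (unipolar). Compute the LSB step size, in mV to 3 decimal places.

0.806 mV

Full-scale span = 3.3 V.
LSB = 3.3 / 2^12 = 3.3 / 4096 = 0.000805664 V = 0.806 mV.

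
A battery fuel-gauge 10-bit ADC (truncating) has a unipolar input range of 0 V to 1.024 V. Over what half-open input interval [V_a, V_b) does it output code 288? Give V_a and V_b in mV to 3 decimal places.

[288.000 mV, 289.000 mV)

LSB = 1.024/2^10 = 1.000 mV.
V_a = V_low + 288·LSB = 0.288 V; V_b = V_low + 289·LSB = 0.289 V.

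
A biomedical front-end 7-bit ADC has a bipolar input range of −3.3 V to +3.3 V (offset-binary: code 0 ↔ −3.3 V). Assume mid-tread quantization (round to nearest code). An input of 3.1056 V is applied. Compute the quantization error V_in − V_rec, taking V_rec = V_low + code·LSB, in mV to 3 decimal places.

11.850 mV

Step size: 6.6 V ÷ 2^7 = 51.562 mV.
(3.1056 − (−3.3))/0.0515625 = 124.2298; round gives code 124.
V_rec = (−3.3) + 124·0.0515625 = 3.09375 V.
Error = 3.1056 − 3.09375 = 0.01185 V = 11.850 mV.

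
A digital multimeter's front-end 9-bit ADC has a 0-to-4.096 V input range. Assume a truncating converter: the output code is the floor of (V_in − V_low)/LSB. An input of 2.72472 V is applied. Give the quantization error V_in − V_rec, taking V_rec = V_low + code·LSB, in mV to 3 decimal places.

Step size: 4.096 V ÷ 2^9 = 8.000 mV.
(2.72472 − 0)/0.008 = 340.5900; ⌊·⌋ gives code 340.
Reconstructed: 2.72 V.
V_in − V_rec = 0.00472 V = 4.720 mV.

4.720 mV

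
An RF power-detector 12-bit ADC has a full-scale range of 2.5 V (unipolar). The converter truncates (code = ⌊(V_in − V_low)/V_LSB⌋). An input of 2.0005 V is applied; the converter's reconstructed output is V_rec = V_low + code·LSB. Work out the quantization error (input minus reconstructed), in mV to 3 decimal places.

LSB = 2.5/2^12 = 0.610 mV.
Scaled input = 3277.6192 LSBs, so code = 3277.
Code 3277 maps back to 0 + 3277×0.000610352 V = 2.0001221 V.
Difference: 0.00037793 V → 0.378 mV.

0.378 mV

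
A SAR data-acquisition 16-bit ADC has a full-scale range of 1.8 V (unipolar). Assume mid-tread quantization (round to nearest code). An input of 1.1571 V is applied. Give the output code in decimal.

code 42129

With 65536 levels over 1.8 V, one step is 27.47 µV.
Input sits at 42128.725 steps above V_low.
So the output code is 42129.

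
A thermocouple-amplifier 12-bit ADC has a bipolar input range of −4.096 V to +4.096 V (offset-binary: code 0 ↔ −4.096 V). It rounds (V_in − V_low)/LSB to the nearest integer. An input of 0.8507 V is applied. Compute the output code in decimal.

Full-scale span = 8.192 V; LSB = 8.192/2^12 = 2.000 mV.
Input sits at 2473.350 steps above V_low.
round(2473.350) = 2473.

code 2473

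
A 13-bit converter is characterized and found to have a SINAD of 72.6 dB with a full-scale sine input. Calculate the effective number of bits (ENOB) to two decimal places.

ENOB = (SINAD − 1.76) / 6.02 = (72.6 − 1.76)/6.02 = 11.767.

11.77 bits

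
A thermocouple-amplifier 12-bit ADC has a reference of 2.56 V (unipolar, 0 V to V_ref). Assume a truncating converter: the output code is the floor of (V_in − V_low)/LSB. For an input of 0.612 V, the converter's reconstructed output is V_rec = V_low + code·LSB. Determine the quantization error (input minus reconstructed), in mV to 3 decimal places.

LSB = 2.56/2^12 = 0.625 mV.
(0.612 − 0)/0.000625 = 979.2000; ⌊·⌋ gives code 979.
Code 979 maps back to 0 + 979×0.000625 V = 0.611875 V.
V_in − V_rec = 0.000125 V = 0.125 mV.

0.125 mV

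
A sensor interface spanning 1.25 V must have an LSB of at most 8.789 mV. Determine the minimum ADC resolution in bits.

Number of steps required ≥ 1.25 V / 8.789 mV = 142.22.
Need 2^N ≥ 142.22; 2^7 = 128, 2^8 = 256.
Minimum N = 8.

8 bits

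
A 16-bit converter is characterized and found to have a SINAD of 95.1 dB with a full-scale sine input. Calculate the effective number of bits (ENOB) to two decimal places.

15.50 bits

ENOB = (SINAD − 1.76) / 6.02 = (95.1 − 1.76)/6.02 = 15.505.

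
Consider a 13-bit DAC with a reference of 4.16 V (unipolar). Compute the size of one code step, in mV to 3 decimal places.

Full-scale span = 4.16 V.
LSB = 4.16 / 2^13 = 4.16 / 8192 = 0.000507813 V = 0.508 mV.

0.508 mV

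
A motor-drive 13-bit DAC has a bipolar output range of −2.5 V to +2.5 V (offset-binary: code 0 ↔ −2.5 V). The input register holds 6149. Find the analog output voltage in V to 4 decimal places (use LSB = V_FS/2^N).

1.2531 V

LSB = 5 V / 2^13 = 0.610 mV.
V_out = (−2.5) + 6149 × 0.000610352 V = 1.25305 V.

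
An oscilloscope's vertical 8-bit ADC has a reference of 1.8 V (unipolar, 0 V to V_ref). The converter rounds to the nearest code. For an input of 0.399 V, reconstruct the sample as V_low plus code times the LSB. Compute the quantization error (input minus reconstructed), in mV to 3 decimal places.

-1.781 mV

Step size: 1.8 V ÷ 2^8 = 7.031 mV.
(V_in − V_low)/LSB = (0.399 − 0)/0.00703125 = 56.7467 → code 57 (round).
V_rec = 0 + 57·0.00703125 = 0.40078125 V.
Error = 0.399 − 0.40078125 = -0.00178125 V = -1.781 mV.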